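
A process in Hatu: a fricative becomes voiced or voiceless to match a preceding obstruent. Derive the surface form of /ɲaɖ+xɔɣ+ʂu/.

The rule targets /x/ (voiceless velar fricative), which sits after the trigger /ɖ/ (voiced).
A voiced velar fricative is [ɣ], so the surface segment is [ɣ].
At the second juncture, /ʂ/ likewise becomes [ʐ] adjacent to /ɣ/.

[ɲaɖɣɔɣʐu]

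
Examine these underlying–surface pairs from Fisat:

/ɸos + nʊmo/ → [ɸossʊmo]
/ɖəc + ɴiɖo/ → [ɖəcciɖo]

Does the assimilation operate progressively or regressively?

The segment that alternates is /n/, which surfaces as [s] when adjacent to /s/.
The output [s] is identical to the trigger /s/ — every feature (place, manner, voicing) has been copied — so this is total assimilation.
The other form behaves the same way: /ɴ/ → [c] after /c/ — in each case the output is a copy of the preceding consonant.
Since the segment that changes follows the conditioning segment, the assimilation is progressive.

progressive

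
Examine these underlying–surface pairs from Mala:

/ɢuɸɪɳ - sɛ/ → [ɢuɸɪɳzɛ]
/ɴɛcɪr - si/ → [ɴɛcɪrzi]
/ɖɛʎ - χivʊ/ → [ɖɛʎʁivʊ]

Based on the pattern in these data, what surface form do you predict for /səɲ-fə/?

The data show progressive voicing assimilation: /s/ → [z] after /ɳ/; /s/ → [z] after /r/; /χ/ → [ʁ] after /ʎ/. In each pair only voicing changes, matching the preceding consonant, while place and manner stay constant.
/f/ is a voiceless labiodental fricative. The preceding trigger /ɲ/ is voiced, so /f/ must become voiced as well.
Changing only its voicing to voiced gives [v] — the voiced labiodental fricative.

[səɲvə]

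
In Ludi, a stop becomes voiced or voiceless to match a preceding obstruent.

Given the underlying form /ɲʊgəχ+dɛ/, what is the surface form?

/d/ is a voiced alveolar stop. The preceding trigger /χ/ is voiceless, so /d/ must become voiceless as well.
Changing only its voicing to voiceless gives [t] — the voiceless alveolar stop.

[ɲʊgəχtɛ]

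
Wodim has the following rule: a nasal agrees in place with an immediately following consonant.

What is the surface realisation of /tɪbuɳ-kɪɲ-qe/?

[tɪbuŋkɪɴqe]

/ɳ/ is a voiced retroflex nasal. The following trigger /k/ is velar, so /ɳ/ must become velar as well.
Changing only its place to velar gives [ŋ] — the voiced velar nasal.
At the second juncture, /ɲ/ likewise becomes [ɴ] adjacent to /q/.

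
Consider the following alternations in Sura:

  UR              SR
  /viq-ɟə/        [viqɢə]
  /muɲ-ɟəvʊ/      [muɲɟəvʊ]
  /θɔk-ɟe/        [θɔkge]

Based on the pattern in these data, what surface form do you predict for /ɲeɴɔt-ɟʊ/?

The data show progressive place assimilation: /ɟ/ → [ɢ] after /q/; /ɟ/ → [g] after /k/. In each pair only place changes, matching the preceding consonant, while manner and voice stay constant.
Nothing changes in [muɲɟəvʊ]: there the adjacent consonants already agree in place (/ɟ/ and /ɲ/ are both palatal), so this form is consistent with the same rule.
/ɟ/ is a voiced palatal stop. The preceding trigger /t/ is alveolar, so /ɟ/ must become alveolar as well.
A voiced alveolar stop is [d], so the surface segment is [d].

[ɲeɴɔtdʊ]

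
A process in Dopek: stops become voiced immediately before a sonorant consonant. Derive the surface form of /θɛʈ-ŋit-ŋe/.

The rule targets /ʈ/ (voiceless retroflex stop), which sits before the trigger /ŋ/ (voiced).
The voiced retroflex stop is [ɖ], so /ʈ/ → [ɖ].
The same rule applies at the second boundary: /t/ → [d] next to /ŋ/.

[θɛɖŋidŋe]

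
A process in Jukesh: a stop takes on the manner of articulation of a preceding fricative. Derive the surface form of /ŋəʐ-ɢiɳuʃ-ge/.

The rule targets /ɢ/ (voiced uvular stop), which sits after the trigger /ʐ/ (fricative).
A voiced uvular fricative is [ʁ], so the surface segment is [ʁ].
At the second juncture, /g/ likewise becomes [ɣ] adjacent to /ʃ/.

[ŋəʐʁiɳuʃɣe]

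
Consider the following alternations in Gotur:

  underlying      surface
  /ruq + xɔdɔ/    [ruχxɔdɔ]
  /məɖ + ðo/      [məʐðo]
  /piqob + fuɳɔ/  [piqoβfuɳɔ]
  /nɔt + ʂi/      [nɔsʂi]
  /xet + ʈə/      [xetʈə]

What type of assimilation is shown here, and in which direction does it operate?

regressive manner assimilation

The segment that alternates is /q/, which surfaces as [χ] when adjacent to /x/.
/q/ is a stop while /x/ is a fricative; the output [χ] is a fricative, matching the trigger — so the feature that spreads is manner.
Place and voice are unchanged, so the assimilation is partial, not total.
The same holds elsewhere in the data: /ɖ/ → [ʐ] before /ð/ (stop → fricative, matching a fricative); /b/ → [β] before /f/ (stop → fricative, matching a fricative); /t/ → [s] before /ʂ/ (stop → fricative, matching a fricative) — only manner changes, and always toward the following segment.
No alternation appears in [xetʈə]: there the adjacent consonants already agree in manner (/t/ and /ʈ/ are both stops), so this form is consistent with the same rule.
Since the segment that changes precedes the conditioning segment, the assimilation is regressive.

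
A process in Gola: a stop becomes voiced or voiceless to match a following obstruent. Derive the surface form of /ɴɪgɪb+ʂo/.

[ɴɪgɪpʂo]

The rule targets /b/ (voiced bilabial stop), which sits before the trigger /ʂ/ (voiceless).
The voiceless bilabial stop is [p], so /b/ → [p].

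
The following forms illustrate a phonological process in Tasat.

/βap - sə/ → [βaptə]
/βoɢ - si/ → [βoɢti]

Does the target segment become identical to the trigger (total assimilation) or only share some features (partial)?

Comparing underlying and surface forms, /s/ → [t] is the alternation; the neighbouring /p/ is constant.
/s/ is a fricative while /p/ is a stop; the output [t] is a stop, matching the trigger — so the feature that spreads is manner.
Place and voice are unchanged, so the assimilation is partial, not total.
The other alternating form patterns the same way: /s/ → [t] after /ɢ/ (fricative → stop, matching a stop) — only manner changes, and always toward the preceding segment.

partial assimilation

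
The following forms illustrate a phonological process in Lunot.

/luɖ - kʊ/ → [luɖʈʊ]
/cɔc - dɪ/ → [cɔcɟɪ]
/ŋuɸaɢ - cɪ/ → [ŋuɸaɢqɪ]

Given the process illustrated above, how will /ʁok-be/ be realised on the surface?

The data show progressive place assimilation: /k/ → [ʈ] after /ɖ/; /d/ → [ɟ] after /c/; /c/ → [q] after /ɢ/. In each pair only place changes, matching the preceding consonant, while manner and voice stay constant.
The rule targets /b/ (voiced bilabial stop), which sits after the trigger /k/ (velar).
The voiced velar stop is [g], so /b/ → [g].

[ʁokge]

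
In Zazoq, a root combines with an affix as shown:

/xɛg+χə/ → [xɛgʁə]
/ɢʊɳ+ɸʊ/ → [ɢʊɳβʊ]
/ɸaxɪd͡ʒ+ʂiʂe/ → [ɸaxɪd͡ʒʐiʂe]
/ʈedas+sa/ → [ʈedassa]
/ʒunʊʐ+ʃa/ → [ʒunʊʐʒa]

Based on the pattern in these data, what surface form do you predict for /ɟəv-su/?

The data show progressive voicing assimilation: /χ/ → [ʁ] after /g/; /ɸ/ → [β] after /ɳ/; /ʂ/ → [ʐ] after /d͡ʒ/; /ʃ/ → [ʒ] after /ʐ/. In each pair only voicing changes, matching the preceding consonant, while place and manner stay constant.
No alternation appears in [ʈedassa]: there the adjacent consonants already agree in voicing (/s/ and /s/ are both voiceless), so this form is consistent with the same rule.
/s/ is a voiceless alveolar fricative. The preceding trigger /v/ is voiced, so /s/ must become voiced as well.
The voiced alveolar fricative is [z], so /s/ → [z].

[ɟəvzu]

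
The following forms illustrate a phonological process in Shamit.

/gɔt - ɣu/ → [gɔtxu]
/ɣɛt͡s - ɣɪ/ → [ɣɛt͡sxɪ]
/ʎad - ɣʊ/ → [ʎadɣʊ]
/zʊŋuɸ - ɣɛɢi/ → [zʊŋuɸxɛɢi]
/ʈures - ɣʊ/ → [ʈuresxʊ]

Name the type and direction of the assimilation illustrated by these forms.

progressive voicing assimilation

The segment that alternates is /ɣ/, which surfaces as [x] when adjacent to /t/.
The change voiced → voiceless matches the voicing of the preceding /t/, identifying this as voicing assimilation.
Place and manner are unchanged, so the assimilation is partial, not total.
The same holds elsewhere in the data: /ɣ/ → [x] after /t͡s/ (voiced → voiceless, matching voiceless); /ɣ/ → [x] after /ɸ/ (voiced → voiceless, matching voiceless); /ɣ/ → [x] after /s/ (voiced → voiceless, matching voiceless) — only voicing changes, and always toward the preceding segment.
Nothing changes in [ʎadɣʊ]: there the adjacent consonants already agree in voicing (/ɣ/ and /d/ are both voiced), so this form is consistent with the same rule.
Since the segment that changes follows the conditioning segment, the assimilation is progressive.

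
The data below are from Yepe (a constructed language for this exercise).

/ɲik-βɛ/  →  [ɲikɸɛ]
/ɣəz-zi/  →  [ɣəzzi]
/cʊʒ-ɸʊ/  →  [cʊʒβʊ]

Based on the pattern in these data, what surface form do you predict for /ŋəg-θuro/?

The data show progressive voicing assimilation: /β/ → [ɸ] after /k/; /ɸ/ → [β] after /ʒ/. In each pair only voicing changes, matching the preceding consonant, while place and manner stay constant.
Nothing changes in [ɣəzzi]: there the adjacent consonants already agree in voicing (/z/ and /z/ are both voiced), so this form is consistent with the same rule.
The rule targets /θ/ (voiceless dental fricative), which sits after the trigger /g/ (voiced).
Changing only its voicing to voiced gives [ð] — the voiced dental fricative.

[ŋəgðuro]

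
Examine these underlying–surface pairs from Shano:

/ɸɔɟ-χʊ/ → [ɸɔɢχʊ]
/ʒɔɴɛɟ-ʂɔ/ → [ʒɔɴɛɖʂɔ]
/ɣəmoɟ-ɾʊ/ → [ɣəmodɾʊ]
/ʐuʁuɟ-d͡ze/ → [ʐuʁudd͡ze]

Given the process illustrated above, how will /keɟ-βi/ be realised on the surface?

The data show regressive place assimilation: /ɟ/ → [ɢ] before /χ/; /ɟ/ → [ɖ] before /ʂ/; /ɟ/ → [d] before /ɾ/; /ɟ/ → [d] before /d͡z/. In each pair only place changes, matching the following consonant, while manner and voice stay constant.
The rule targets /ɟ/ (voiced palatal stop), which sits before the trigger /β/ (bilabial).
A voiced bilabial stop is [b], so the surface segment is [b].

[kebβi]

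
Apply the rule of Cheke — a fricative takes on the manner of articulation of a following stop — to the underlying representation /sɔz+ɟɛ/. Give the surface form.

/z/ is a voiced alveolar fricative. The following trigger /ɟ/ is a stop, so /z/ must become a stop as well.
The voiced alveolar stop is [d], so /z/ → [d].

[sɔdɟɛ]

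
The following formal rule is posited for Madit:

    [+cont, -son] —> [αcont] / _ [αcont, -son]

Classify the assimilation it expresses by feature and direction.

The shared variable α links the value of [cont] on the target to that of the neighbouring obstruent. [cont] distinguishes stops from fricatives — a manner-of-articulation feature — so this is manner assimilation.
Since the environment is written after the underscore, the trigger follows the target; the direction is regressive.

regressive manner assimilation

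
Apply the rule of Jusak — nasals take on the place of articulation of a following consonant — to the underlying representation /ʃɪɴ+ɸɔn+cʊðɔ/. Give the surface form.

The rule targets /ɴ/ (voiced uvular nasal), which sits before the trigger /ɸ/ (bilabial).
The voiced bilabial nasal is [m], so /ɴ/ → [m].
At the second juncture, /n/ likewise becomes [ɲ] adjacent to /c/.

[ʃɪmɸɔɲcʊðɔ]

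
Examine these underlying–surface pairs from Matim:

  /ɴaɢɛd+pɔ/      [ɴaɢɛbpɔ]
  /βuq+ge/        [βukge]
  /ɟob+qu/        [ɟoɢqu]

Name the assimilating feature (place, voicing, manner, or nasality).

Underlying /d/ is realised as [b] next to /p/; /p/ itself does not change.
/d/ is alveolar while /p/ is bilabial; the output [b] is bilabial, matching the trigger — so the feature that spreads is place.
The same holds elsewhere in the data: /q/ → [k] before /g/ (uvular → velar, matching velar); /b/ → [ɢ] before /q/ (bilabial → uvular, matching uvular) — only place changes, and always toward the following segment.

place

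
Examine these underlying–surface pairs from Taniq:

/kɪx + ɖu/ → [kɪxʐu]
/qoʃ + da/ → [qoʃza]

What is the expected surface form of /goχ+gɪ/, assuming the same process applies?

[goχɣɪ]

The data show progressive manner assimilation: /ɖ/ → [ʐ] after /x/; /d/ → [z] after /ʃ/. In each pair only manner changes, matching the preceding consonant, while place and voice stay constant.
/g/ is a voiced velar stop. The preceding trigger /χ/ is a fricative, so /g/ must become a fricative as well.
Changing only its manner to fricative gives [ɣ] — the voiced velar fricative.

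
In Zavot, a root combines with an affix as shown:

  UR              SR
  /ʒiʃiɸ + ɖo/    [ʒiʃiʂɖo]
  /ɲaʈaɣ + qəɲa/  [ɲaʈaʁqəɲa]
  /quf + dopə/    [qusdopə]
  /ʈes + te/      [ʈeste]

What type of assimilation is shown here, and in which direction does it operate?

regressive place assimilation

The segment that alternates is /ɸ/, which surfaces as [ʂ] when adjacent to /ɖ/.
/ɸ/ is bilabial while /ɖ/ is retroflex; the output [ʂ] is retroflex, matching the trigger — so the feature that spreads is place.
Manner and voice are unchanged, so the assimilation is partial, not total.
The other alternating forms pattern the same way: /ɣ/ → [ʁ] before /q/ (velar → uvular, matching uvular); /f/ → [s] before /d/ (labiodental → alveolar, matching alveolar) — only place changes, and always toward the following segment.
Nothing changes in [ʈeste]: there the adjacent consonants already agree in place (/s/ and /t/ are both alveolar), so this form is consistent with the same rule.
Since the segment that changes precedes the conditioning segment, the assimilation is regressive.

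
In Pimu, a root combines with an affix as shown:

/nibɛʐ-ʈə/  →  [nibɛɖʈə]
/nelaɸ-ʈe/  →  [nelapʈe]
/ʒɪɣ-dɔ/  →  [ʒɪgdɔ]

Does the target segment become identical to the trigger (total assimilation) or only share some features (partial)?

Underlying /ʐ/ is realised as [ɖ] next to /ʈ/; /ʈ/ itself does not change.
/ʐ/ is a fricative while /ʈ/ is a stop; the output [ɖ] is a stop, matching the trigger — so the feature that spreads is manner.
Place and voice are unchanged, so the assimilation is partial, not total.
The other alternating forms pattern the same way: /ɸ/ → [p] before /ʈ/ (fricative → stop, matching a stop); /ɣ/ → [g] before /d/ (fricative → stop, matching a stop) — only manner changes, and always toward the following segment.

partial assimilation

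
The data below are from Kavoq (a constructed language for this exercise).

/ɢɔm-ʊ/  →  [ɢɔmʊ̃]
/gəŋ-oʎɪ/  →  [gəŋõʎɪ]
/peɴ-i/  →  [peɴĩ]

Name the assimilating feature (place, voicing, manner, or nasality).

nasality

The vowel /ʊ/ surfaces as nasalised [ʊ̃] next to the preceding nasal /m/ — it has acquired the [+nasal] feature of its neighbour.
The other forms show the same pattern: /o/ → [õ] after /ŋ/; /i/ → [ĩ] after /ɴ/ — each time a vowel is nasalised next to a preceding nasal.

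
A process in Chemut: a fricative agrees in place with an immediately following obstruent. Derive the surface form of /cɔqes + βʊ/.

[cɔqeɸβʊ]

The rule targets /s/ (voiceless alveolar fricative), which sits before the trigger /β/ (bilabial).
Changing only its place to bilabial gives [ɸ] — the voiceless bilabial fricative.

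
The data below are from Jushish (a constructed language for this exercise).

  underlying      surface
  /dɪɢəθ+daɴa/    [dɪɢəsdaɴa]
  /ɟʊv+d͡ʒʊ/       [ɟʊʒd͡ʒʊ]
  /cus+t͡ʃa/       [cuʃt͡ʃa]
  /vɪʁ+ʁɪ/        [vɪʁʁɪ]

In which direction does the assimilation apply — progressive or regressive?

Comparing underlying and surface forms, /θ/ → [s] is the alternation; the neighbouring /d/ is constant.
The change dental → alveolar matches the place of the following /d/, identifying this as place assimilation.
The same holds elsewhere in the data: /v/ → [ʒ] before /d͡ʒ/ (labiodental → postalveolar, matching postalveolar); /s/ → [ʃ] before /t͡ʃ/ (alveolar → postalveolar, matching postalveolar) — only place changes, and always toward the following segment.
Nothing changes in [vɪʁʁɪ]: there the adjacent consonants already agree in place (/ʁ/ and /ʁ/ are both uvular), so this form is consistent with the same rule.
Since the segment that changes precedes the conditioning segment, the assimilation is regressive.

regressive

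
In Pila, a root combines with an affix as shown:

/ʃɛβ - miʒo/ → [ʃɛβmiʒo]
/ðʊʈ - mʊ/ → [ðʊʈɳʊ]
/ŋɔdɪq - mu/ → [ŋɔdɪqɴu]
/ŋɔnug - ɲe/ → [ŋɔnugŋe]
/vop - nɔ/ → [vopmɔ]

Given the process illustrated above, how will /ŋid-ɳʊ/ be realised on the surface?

[ŋidnʊ]

The data show progressive place assimilation: /m/ → [ɳ] after /ʈ/; /m/ → [ɴ] after /q/; /ɲ/ → [ŋ] after /g/; /n/ → [m] after /p/. In each pair only place changes, matching the preceding consonant, while manner and voice stay constant.
Nothing changes in [ʃɛβmiʒo]: there the adjacent consonants already agree in place (/m/ and /β/ are both bilabial), so this form is consistent with the same rule.
The rule targets /ɳ/ (voiced retroflex nasal), which sits after the trigger /d/ (alveolar).
Changing only its place to alveolar gives [n] — the voiced alveolar nasal.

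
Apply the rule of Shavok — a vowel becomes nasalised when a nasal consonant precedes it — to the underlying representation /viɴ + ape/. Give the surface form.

[viɴãpe]

/a/ sits next to the nasal /ɴ/ and is therefore nasalised to [ã].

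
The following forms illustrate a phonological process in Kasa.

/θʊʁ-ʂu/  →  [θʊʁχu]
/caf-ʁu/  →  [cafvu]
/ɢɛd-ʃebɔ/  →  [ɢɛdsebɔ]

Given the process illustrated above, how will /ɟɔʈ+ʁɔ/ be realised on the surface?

The data show progressive place assimilation: /ʂ/ → [χ] after /ʁ/; /ʁ/ → [v] after /f/; /ʃ/ → [s] after /d/. In each pair only place changes, matching the preceding consonant, while manner and voice stay constant.
/ʁ/ is a voiced uvular fricative. The preceding trigger /ʈ/ is retroflex, so /ʁ/ must become retroflex as well.
A voiced retroflex fricative is [ʐ], so the surface segment is [ʐ].

[ɟɔʈʐɔ]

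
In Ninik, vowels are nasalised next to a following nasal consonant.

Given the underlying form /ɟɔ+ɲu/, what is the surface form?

The vowel /ɔ/ is adjacent to the following nasal /ɲ/, so it acquires [+nasal] and surfaces as [ɔ̃].

[ɟɔ̃ɲu]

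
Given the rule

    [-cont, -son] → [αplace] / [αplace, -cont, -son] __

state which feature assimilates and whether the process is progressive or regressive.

progressive place assimilation

The shared variable α links the value of the place features (abbreviated [place]) on the target to the same value on the neighbouring segment, so place is the feature that assimilates.
The conditioning segment sits to the left of the focus bar, meaning the trigger precedes the segment that changes — progressive assimilation.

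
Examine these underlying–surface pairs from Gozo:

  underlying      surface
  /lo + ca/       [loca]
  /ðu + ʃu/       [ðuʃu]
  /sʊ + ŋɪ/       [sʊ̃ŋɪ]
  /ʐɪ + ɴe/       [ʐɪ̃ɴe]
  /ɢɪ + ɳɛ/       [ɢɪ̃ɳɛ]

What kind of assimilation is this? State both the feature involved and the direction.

The vowel /ʊ/ surfaces as nasalised [ʊ̃] next to the following nasal /ŋ/ — it has acquired the [+nasal] feature of its neighbour.
Likewise in the remaining data: /ɪ/ → [ɪ̃] before /ɴ/; /ɪ/ → [ɪ̃] before /ɳ/ — each time a vowel is nasalised next to a following nasal.
No change occurs in [loca], [ðuʃu] because the vowel at the boundary is adjacent to an oral consonant, not a nasal (/o/ next to /c/; /u/ next to /ʃ/).
Because the conditioning nasal is to the right of the vowel that changes, the process is regressive (anticipatory).

regressive nasality assimilation (vowel nasalisation)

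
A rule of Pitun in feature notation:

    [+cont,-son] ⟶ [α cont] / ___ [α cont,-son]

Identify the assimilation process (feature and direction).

regressive manner assimilation

The rule copies [cont] (continuancy) from the environment onto the target fricatives; since [±cont] encodes the stop/fricative manner contrast, the assimilating dimension is manner.
Since the environment is written after the underscore, the trigger follows the target; the direction is regressive.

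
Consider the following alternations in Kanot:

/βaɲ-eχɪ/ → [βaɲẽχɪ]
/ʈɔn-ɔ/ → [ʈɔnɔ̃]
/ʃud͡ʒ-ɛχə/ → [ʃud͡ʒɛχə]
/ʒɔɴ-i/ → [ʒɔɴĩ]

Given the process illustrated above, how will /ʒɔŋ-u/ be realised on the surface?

The data show progressive nasality assimilation (vowel nasalisation): /e/ → [ẽ] after /ɲ/; /ɔ/ → [ɔ̃] after /n/; /i/ → [ĩ] after /ɴ/ — a vowel is nasalised by an immediately preceding nasal consonant.
No change occurs in [ʃud͡ʒɛχə] because the vowel at the boundary is adjacent to an oral consonant, not a nasal (/ɛ/ next to /d͡ʒ/).
The vowel /u/ is adjacent to the preceding nasal /ŋ/, so it acquires [+nasal] and surfaces as [ũ].

[ʒɔŋũ]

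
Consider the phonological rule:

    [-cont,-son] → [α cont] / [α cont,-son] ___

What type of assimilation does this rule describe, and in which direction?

progressive manner assimilation

The rule copies [cont] (continuancy) from the environment onto the target stops; since [±cont] encodes the stop/fricative manner contrast, the assimilating dimension is manner.
The conditioning segment sits to the left of the focus bar, meaning the trigger precedes the segment that changes — progressive assimilation.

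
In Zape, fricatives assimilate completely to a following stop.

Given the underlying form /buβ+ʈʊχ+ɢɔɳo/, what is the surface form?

[buʈʈʊɢɢɔɳo]

/β/ is the segment targeted by the rule; it sits immediately before /ʈ/, so it assimilates completely and surfaces as [ʈ].
The same rule applies at the second boundary: /χ/ → [ɢ] next to /ɢ/.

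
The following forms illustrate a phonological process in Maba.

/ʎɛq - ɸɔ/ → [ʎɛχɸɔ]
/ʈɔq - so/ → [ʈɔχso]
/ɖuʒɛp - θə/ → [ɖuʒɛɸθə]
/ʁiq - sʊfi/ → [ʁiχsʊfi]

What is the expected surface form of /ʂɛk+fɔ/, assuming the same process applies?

[ʂɛxfɔ]

The data show regressive manner assimilation: /q/ → [χ] before /ɸ/; /q/ → [χ] before /s/; /p/ → [ɸ] before /θ/. In each pair only manner changes, matching the following consonant, while place and voice stay constant.
The rule targets /k/ (voiceless velar stop), which sits before the trigger /f/ (fricative).
The voiceless velar fricative is [x], so /k/ → [x].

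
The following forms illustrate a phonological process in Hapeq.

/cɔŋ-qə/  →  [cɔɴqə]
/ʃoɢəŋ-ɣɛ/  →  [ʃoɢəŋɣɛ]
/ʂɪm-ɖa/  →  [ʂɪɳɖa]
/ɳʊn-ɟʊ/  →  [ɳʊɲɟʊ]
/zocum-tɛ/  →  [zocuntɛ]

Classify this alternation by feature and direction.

regressive place assimilation

Comparing underlying and surface forms, /ŋ/ → [ɴ] is the alternation; the neighbouring /q/ is constant.
The change velar → uvular matches the place of the following /q/, identifying this as place assimilation.
Manner and voice are unchanged, so the assimilation is partial, not total.
The same holds elsewhere in the data: /m/ → [ɳ] before /ɖ/ (bilabial → retroflex, matching retroflex); /n/ → [ɲ] before /ɟ/ (alveolar → palatal, matching palatal); /m/ → [n] before /t/ (bilabial → alveolar, matching alveolar) — only place changes, and always toward the following segment.
Nothing changes in [ʃoɢəŋɣɛ]: there the adjacent consonants already agree in place (/ŋ/ and /ɣ/ are both velar), so this form is consistent with the same rule.
The trigger is the following segment, so the direction is regressive (anticipatory).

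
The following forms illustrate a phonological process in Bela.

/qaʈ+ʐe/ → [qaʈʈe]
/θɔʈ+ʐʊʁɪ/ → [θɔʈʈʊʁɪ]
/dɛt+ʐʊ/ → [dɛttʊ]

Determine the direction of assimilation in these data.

Underlying /ʐ/ is realised as [ʈ] next to /ʈ/; /ʈ/ itself does not change.
The output [ʈ] is identical to the trigger /ʈ/ — every feature (place, manner, voicing) has been copied — so this is total assimilation.
The other form behaves the same way: /ʐ/ → [t] after /t/ — in each case the output is a copy of the preceding consonant.
The trigger is the preceding segment, so the direction is progressive (perseverative).

progressive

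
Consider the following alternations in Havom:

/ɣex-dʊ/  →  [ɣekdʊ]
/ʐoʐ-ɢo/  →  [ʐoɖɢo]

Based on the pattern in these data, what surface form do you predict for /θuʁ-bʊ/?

[θuɢbʊ]

The data show regressive manner assimilation: /x/ → [k] before /d/; /ʐ/ → [ɖ] before /ɢ/. In each pair only manner changes, matching the following consonant, while place and voice stay constant.
The rule targets /ʁ/ (voiced uvular fricative), which sits before the trigger /b/ (stop).
The voiced uvular stop is [ɢ], so /ʁ/ → [ɢ].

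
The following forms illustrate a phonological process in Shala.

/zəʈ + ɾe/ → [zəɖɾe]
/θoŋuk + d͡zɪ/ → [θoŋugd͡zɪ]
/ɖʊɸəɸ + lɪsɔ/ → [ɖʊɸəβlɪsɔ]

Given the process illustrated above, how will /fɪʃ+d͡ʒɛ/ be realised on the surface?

[fɪʒd͡ʒɛ]

The data show regressive voicing assimilation: /ʈ/ → [ɖ] before /ɾ/; /k/ → [g] before /d͡z/; /ɸ/ → [β] before /l/. In each pair only voicing changes, matching the following consonant, while place and manner stay constant.
The rule targets /ʃ/ (voiceless postalveolar fricative), which sits before the trigger /d͡ʒ/ (voiced).
Changing only its voicing to voiced gives [ʒ] — the voiced postalveolar fricative.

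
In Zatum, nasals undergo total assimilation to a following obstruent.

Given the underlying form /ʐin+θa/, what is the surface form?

[ʐiθθa]

/n/ is the segment targeted by the rule; it sits immediately before /θ/, so it assimilates completely and surfaces as [θ].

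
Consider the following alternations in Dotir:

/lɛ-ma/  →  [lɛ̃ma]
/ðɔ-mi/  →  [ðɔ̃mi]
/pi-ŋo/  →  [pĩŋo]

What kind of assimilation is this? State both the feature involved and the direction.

regressive nasality assimilation (vowel nasalisation)

The vowel /ɛ/ surfaces as nasalised [ɛ̃] next to the following nasal /m/ — it has acquired the [+nasal] feature of its neighbour.
Likewise in the remaining data: /ɔ/ → [ɔ̃] before /m/; /i/ → [ĩ] before /ŋ/ — each time a vowel is nasalised next to a following nasal.
Because the conditioning nasal is to the right of the vowel that changes, the process is regressive (anticipatory).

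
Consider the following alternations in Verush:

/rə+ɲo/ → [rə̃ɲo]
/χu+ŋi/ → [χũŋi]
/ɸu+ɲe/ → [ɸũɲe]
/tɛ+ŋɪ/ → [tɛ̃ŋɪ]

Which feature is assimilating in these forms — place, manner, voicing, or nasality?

The vowel /ə/ surfaces as nasalised [ə̃] next to the following nasal /ɲ/ — it has acquired the [+nasal] feature of its neighbour.
Likewise in the remaining data: /u/ → [ũ] before /ŋ/; /u/ → [ũ] before /ɲ/; /ɛ/ → [ɛ̃] before /ŋ/ — each time a vowel is nasalised next to a following nasal.

nasality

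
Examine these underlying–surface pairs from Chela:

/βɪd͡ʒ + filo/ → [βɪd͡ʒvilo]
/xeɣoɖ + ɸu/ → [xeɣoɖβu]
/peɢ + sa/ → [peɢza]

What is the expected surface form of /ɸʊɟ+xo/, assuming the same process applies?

[ɸʊɟɣo]

The data show progressive voicing assimilation: /f/ → [v] after /d͡ʒ/; /ɸ/ → [β] after /ɖ/; /s/ → [z] after /ɢ/. In each pair only voicing changes, matching the preceding consonant, while place and manner stay constant.
The rule targets /x/ (voiceless velar fricative), which sits after the trigger /ɟ/ (voiced).
A voiced velar fricative is [ɣ], so the surface segment is [ɣ].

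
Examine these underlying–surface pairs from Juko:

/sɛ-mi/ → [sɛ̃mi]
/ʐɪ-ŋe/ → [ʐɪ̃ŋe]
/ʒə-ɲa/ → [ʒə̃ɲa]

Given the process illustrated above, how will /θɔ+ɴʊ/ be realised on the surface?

[θɔ̃ɴʊ]

The data show regressive nasality assimilation (vowel nasalisation): /ɛ/ → [ɛ̃] before /m/; /ɪ/ → [ɪ̃] before /ŋ/; /ə/ → [ə̃] before /ɲ/ — a vowel is nasalised by an immediately following nasal consonant.
The vowel /ɔ/ is adjacent to the following nasal /ɴ/, so it acquires [+nasal] and surfaces as [ɔ̃].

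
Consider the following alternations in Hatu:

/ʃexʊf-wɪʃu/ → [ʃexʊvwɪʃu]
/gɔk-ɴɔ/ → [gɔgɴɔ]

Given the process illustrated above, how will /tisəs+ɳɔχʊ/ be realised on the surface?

The data show regressive voicing assimilation: /f/ → [v] before /w/; /k/ → [g] before /ɴ/. In each pair only voicing changes, matching the following consonant, while place and manner stay constant.
The rule targets /s/ (voiceless alveolar fricative), which sits before the trigger /ɳ/ (voiced).
A voiced alveolar fricative is [z], so the surface segment is [z].

[tisəzɳɔχʊ]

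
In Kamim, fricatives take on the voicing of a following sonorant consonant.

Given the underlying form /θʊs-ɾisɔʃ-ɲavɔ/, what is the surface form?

[θʊzɾisɔʒɲavɔ]

The rule targets /s/ (voiceless alveolar fricative), which sits before the trigger /ɾ/ (voiced).
Changing only its voicing to voiced gives [z] — the voiced alveolar fricative.
At the second juncture, /ʃ/ likewise becomes [ʒ] adjacent to /ɲ/.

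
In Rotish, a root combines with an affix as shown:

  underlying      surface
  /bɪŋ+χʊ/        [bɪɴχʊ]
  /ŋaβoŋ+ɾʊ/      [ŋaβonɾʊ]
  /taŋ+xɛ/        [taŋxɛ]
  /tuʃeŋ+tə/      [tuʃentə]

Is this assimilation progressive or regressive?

regressive

Underlying /ŋ/ is realised as [ɴ] next to /χ/; /χ/ itself does not change.
/ŋ/ is velar while /χ/ is uvular; the output [ɴ] is uvular, matching the trigger — so the feature that spreads is place.
The same holds elsewhere in the data: /ŋ/ → [n] before /ɾ/ (velar → alveolar, matching alveolar); /ŋ/ → [n] before /t/ (velar → alveolar, matching alveolar) — only place changes, and always toward the following segment.
No alternation appears in [taŋxɛ]: there the adjacent consonants already agree in place (/ŋ/ and /x/ are both velar), so this form is consistent with the same rule.
The trigger is the following segment, so the direction is regressive (anticipatory).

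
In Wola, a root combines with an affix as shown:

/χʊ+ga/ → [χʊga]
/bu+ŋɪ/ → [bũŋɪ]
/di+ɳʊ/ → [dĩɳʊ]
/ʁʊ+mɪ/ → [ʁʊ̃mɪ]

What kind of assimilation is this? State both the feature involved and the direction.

The vowel /u/ surfaces as nasalised [ũ] next to the following nasal /ŋ/ — it has acquired the [+nasal] feature of its neighbour.
The other forms show the same pattern: /i/ → [ĩ] before /ɳ/; /ʊ/ → [ʊ̃] before /m/ — each time a vowel is nasalised next to a following nasal.
No change occurs in [χʊga] because the vowel at the boundary is adjacent to an oral consonant, not a nasal (/ʊ/ next to /g/).
Because the conditioning nasal is to the right of the vowel that changes, the process is regressive (anticipatory).

regressive nasality assimilation (vowel nasalisation)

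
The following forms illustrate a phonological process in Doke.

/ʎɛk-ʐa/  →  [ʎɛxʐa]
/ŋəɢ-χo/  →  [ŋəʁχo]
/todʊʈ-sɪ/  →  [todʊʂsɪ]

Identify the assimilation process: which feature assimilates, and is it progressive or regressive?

The segment that alternates is /k/, which surfaces as [x] when adjacent to /ʐ/.
The change stop → fricative matches the manner of the following /ʐ/, identifying this as manner assimilation.
Place and voice are unchanged, so the assimilation is partial, not total.
The other alternating forms pattern the same way: /ɢ/ → [ʁ] before /χ/ (stop → fricative, matching a fricative); /ʈ/ → [ʂ] before /s/ (stop → fricative, matching a fricative) — only manner changes, and always toward the following segment.
The trigger is the following segment, so the direction is regressive (anticipatory).

regressive manner assimilation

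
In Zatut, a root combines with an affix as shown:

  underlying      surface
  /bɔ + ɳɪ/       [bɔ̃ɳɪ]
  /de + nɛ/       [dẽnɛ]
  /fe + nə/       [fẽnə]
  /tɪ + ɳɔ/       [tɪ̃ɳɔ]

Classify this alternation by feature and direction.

The vowel /ɔ/ surfaces as nasalised [ɔ̃] next to the following nasal /ɳ/ — it has acquired the [+nasal] feature of its neighbour.
Likewise in the remaining data: /e/ → [ẽ] before /n/; /ɪ/ → [ɪ̃] before /ɳ/ — each time a vowel is nasalised next to a following nasal.
Because the conditioning nasal is to the right of the vowel that changes, the process is regressive (anticipatory).

regressive nasality assimilation (vowel nasalisation)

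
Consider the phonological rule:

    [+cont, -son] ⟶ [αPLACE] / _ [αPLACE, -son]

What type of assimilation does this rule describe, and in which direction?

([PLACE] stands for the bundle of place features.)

regressive place assimilation

The shared variable α links the value of the place features (abbreviated [PLACE]) on the target to the same value on the neighbouring segment, so place is the feature that assimilates.
The conditioning segment sits to the right of the focus bar, meaning the trigger follows the segment that changes — regressive assimilation.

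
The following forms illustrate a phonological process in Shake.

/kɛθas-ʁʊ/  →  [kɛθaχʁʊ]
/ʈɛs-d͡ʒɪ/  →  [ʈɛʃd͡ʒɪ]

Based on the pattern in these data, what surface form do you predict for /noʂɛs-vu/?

The data show regressive place assimilation: /s/ → [χ] before /ʁ/; /s/ → [ʃ] before /d͡ʒ/. In each pair only place changes, matching the following consonant, while manner and voice stay constant.
The rule targets /s/ (voiceless alveolar fricative), which sits before the trigger /v/ (labiodental).
The voiceless labiodental fricative is [f], so /s/ → [f].

[noʂɛfvu]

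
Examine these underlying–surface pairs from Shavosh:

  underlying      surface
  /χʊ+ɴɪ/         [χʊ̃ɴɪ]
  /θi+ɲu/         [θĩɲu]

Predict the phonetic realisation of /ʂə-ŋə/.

The data show regressive nasality assimilation (vowel nasalisation): /ʊ/ → [ʊ̃] before /ɴ/; /i/ → [ĩ] before /ɲ/ — a vowel is nasalised by an immediately following nasal consonant.
/ə/ sits next to the nasal /ŋ/ and is therefore nasalised to [ə̃].

[ʂə̃ŋə]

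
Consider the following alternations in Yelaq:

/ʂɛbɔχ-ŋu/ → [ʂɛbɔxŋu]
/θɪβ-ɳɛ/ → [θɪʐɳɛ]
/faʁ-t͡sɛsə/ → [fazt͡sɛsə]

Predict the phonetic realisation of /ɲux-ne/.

[ɲusne]

The data show regressive place assimilation: /χ/ → [x] before /ŋ/; /β/ → [ʐ] before /ɳ/; /ʁ/ → [z] before /t͡s/. In each pair only place changes, matching the following consonant, while manner and voice stay constant.
/x/ is a voiceless velar fricative. The following trigger /n/ is alveolar, so /x/ must become alveolar as well.
A voiceless alveolar fricative is [s], so the surface segment is [s].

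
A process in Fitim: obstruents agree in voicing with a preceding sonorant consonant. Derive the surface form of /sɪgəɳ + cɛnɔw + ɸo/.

[sɪgəɳɟɛnɔwβo]

/c/ is a voiceless palatal stop. The preceding trigger /ɳ/ is voiced, so /c/ must become voiced as well.
Changing only its voicing to voiced gives [ɟ] — the voiced palatal stop.
The same rule applies at the second boundary: /ɸ/ → [β] next to /w/.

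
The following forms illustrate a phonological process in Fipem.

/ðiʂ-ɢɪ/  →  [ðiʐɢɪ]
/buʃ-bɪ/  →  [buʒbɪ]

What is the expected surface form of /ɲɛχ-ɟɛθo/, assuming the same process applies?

[ɲɛʁɟɛθo]

The data show regressive voicing assimilation: /ʂ/ → [ʐ] before /ɢ/; /ʃ/ → [ʒ] before /b/. In each pair only voicing changes, matching the following consonant, while place and manner stay constant.
The rule targets /χ/ (voiceless uvular fricative), which sits before the trigger /ɟ/ (voiced).
The voiced uvular fricative is [ʁ], so /χ/ → [ʁ].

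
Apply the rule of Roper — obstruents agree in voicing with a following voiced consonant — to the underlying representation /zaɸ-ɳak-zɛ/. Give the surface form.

The rule targets /ɸ/ (voiceless bilabial fricative), which sits before the trigger /ɳ/ (voiced).
Changing only its voicing to voiced gives [β] — the voiced bilabial fricative.
The same rule applies at the second boundary: /k/ → [g] next to /z/.

[zaβɳagzɛ]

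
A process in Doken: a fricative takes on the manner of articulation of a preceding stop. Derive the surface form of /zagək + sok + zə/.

The rule targets /s/ (voiceless alveolar fricative), which sits after the trigger /k/ (stop).
Changing only its manner to stop gives [t] — the voiceless alveolar stop.
The same rule applies at the second boundary: /z/ → [d] next to /k/.

[zagəktokdə]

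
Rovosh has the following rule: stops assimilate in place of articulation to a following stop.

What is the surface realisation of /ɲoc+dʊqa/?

[ɲotdʊqa]

/c/ is a voiceless palatal stop. The following trigger /d/ is alveolar, so /c/ must become alveolar as well.
A voiceless alveolar stop is [t], so the surface segment is [t].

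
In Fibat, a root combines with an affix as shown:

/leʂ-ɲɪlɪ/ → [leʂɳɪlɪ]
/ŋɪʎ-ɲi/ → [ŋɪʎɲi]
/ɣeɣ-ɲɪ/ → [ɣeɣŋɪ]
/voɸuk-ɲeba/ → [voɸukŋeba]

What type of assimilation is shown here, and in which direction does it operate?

progressive place assimilation

Comparing underlying and surface forms, /ɲ/ → [ɳ] is the alternation; the neighbouring /ʂ/ is constant.
/ɲ/ is palatal while /ʂ/ is retroflex; the output [ɳ] is retroflex, matching the trigger — so the feature that spreads is place.
Manner and voice are unchanged, so the assimilation is partial, not total.
Checking the remaining alternations: /ɲ/ → [ŋ] after /ɣ/ (palatal → velar, matching velar); /ɲ/ → [ŋ] after /k/ (palatal → velar, matching velar) — only place changes, and always toward the preceding segment.
Nothing changes in [ŋɪʎɲi]: there the adjacent consonants already agree in place (/ɲ/ and /ʎ/ are both palatal), so this form is consistent with the same rule.
The trigger is the preceding segment, so the direction is progressive (perseverative).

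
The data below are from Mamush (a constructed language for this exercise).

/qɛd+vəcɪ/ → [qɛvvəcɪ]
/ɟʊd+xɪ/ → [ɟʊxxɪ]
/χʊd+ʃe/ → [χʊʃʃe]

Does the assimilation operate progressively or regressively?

regressive

Comparing underlying and surface forms, /d/ → [v] is the alternation; the neighbouring /v/ is constant.
The output [v] is identical to the trigger /v/ — every feature (place, manner, voicing) has been copied — so this is total assimilation.
The other forms behave the same way: /d/ → [x] before /x/; /d/ → [ʃ] before /ʃ/ — in each case the output is a copy of the following consonant.
The trigger is the following segment, so the direction is regressive (anticipatory).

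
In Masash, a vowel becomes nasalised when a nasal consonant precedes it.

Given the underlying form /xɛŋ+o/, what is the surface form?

[xɛŋõ]

The vowel /o/ is adjacent to the preceding nasal /ŋ/, so it acquires [+nasal] and surfaces as [õ].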